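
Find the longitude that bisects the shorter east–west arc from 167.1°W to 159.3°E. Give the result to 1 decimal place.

Signed shortest Δλ from -167.1° to +159.3° is -33.6°.
Midpoint longitude = -167.1° + (-33.6°)/2 = -167.1° − 16.8° = -183.9°.
Normalise into (−180°, 180°]: +176.1°.
(The naïve average (-167.1 + +159.3)/2 = -3.9° is on the wrong side of the globe.)

176.1°E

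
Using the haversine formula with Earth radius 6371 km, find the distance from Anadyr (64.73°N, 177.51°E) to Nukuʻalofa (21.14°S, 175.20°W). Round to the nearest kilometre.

9569 km

Δλ = -175.20 − 177.51 = -352.71°; wrapped into (−180°, 180°]: 7.29°.
Δφ = -21.14 − 64.73 = -85.87°.
a = sin²(Δφ/2) + cos φ₁ · cos φ₂ · sin²(Δλ/2) = 0.465599.
c = 2·atan2(√a, √(1−a)) = 1.50194 rad → d = 6371·c ≈ 9568.86 km.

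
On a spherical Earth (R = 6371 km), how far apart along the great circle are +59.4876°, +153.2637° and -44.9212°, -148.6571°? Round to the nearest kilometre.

Δλ = -148.6571 − 153.2637 = -301.9208°; wrapped into (−180°, 180°]: 58.0792°.
Δφ = -44.9212 − 59.4876 = -104.4088°.
a = sin²(Δφ/2) + cos φ₁ · cos φ₂ · sin²(Δλ/2) = 0.709129.
c = 2·atan2(√a, √(1−a)) = 2.00232 rad → d = 6371·c ≈ 12756.80 km.

12757 km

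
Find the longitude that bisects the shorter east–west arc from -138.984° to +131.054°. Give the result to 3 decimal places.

Signed shortest Δλ from -138.984° to +131.054° is -89.962°.
Midpoint longitude = -138.984° + (-89.962°)/2 = -138.984° − 44.981° = -183.965°.
Normalise into (−180°, 180°]: +176.035°.
(The naïve average (-138.984 + +131.054)/2 = -3.965° is on the wrong side of the globe.)

+176.035°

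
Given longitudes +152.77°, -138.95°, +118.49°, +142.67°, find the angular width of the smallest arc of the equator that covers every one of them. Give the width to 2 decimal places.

102.56°

Sort the longitudes: -138.95°, +118.49°, +142.67°, +152.77°.
Eastward gaps between consecutive values (wrapping around): 257.44°, 24.18°, 10.10°, 68.28°.
Largest gap = 257.44° ⇒ minimal covering band is its complement: 360° − 257.44° = 102.56°.
Band runs from +118.49° eastward to -138.95°, crossing the antimeridian.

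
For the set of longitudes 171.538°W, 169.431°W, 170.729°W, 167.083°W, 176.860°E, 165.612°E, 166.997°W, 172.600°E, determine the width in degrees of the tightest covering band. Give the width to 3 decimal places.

27.391°

Sort the longitudes: -171.538°, -170.729°, -169.431°, -167.083°, -166.997°, +165.612°, +172.600°, +176.860°.
Eastward gaps between consecutive values (wrapping around): 0.809°, 1.298°, 2.348°, 0.086°, 332.609°, 6.988°, 4.260°, 11.602°.
Largest gap = 332.609° ⇒ minimal covering band is its complement: 360° − 332.609° = 27.391°.
Band runs from +165.612° eastward to -166.997°, crossing the antimeridian.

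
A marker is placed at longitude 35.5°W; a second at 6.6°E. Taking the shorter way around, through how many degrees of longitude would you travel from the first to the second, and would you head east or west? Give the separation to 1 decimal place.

Raw difference: 6.6 − -35.5 = 42.1°.
Normalise into (−180°, 180°]: 42.1° stays 42.1°.
Positive ⇒ the second point lies to the east; separation 42.1°.

42.1° east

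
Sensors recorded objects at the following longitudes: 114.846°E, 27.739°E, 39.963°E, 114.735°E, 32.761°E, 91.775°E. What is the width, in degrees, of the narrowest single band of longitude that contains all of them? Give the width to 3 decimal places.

Sort the longitudes: +27.739°, +32.761°, +39.963°, +91.775°, +114.735°, +114.846°.
Eastward gaps between consecutive values (wrapping around): 5.022°, 7.202°, 51.812°, 22.960°, 0.111°, 272.893°.
Largest gap = 272.893° ⇒ minimal covering band is its complement: 360° − 272.893° = 87.107°.
Band runs from +27.739° eastward to +114.846°.

87.107°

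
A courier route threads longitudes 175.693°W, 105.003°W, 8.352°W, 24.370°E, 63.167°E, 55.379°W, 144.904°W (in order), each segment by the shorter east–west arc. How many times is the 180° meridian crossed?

Leg 1: -175.693° → -105.003°, shortest Δλ = 70.69° (east) — does not cross 180°.
Leg 2: -105.003° → -8.352°, shortest Δλ = 96.651° (east) — does not cross 180°.
Leg 3: -8.352° → +24.370°, shortest Δλ = 32.722° (east) — does not cross 180°.
Leg 4: +24.370° → +63.167°, shortest Δλ = 38.797° (east) — does not cross 180°.
Leg 5: +63.167° → -55.379°, shortest Δλ = -118.546° (west) — does not cross 180°.
Leg 6: -55.379° → -144.904°, shortest Δλ = -89.525° (west) — does not cross 180°.
Total crossings: 0.

0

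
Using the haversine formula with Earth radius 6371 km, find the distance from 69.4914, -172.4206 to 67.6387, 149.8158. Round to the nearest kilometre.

1523 km

Δλ = 149.8158 − -172.4206 = 322.2364°; wrapped into (−180°, 180°]: -37.7636°.
Δφ = 67.6387 − 69.4914 = -1.8527°.
a = sin²(Δφ/2) + cos φ₁ · cos φ₂ · sin²(Δλ/2) = 0.014220.
c = 2·atan2(√a, √(1−a)) = 0.23907 rad → d = 6371·c ≈ 1523.10 km.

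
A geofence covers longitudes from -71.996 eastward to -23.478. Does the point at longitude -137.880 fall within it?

Band width going east from -71.996° to -23.478°: ((-23.478 − -71.996) mod 360) = 48.518°.
Offset of -137.880° east of the west edge: ((-137.880 − -71.996) mod 360) = 294.116°.
294.116° > 48.518° ⇒ outside.

No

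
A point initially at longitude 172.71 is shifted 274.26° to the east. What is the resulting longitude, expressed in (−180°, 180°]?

+86.97°

Start at +172.71°; shift +274.26° → +446.97°.
+446.97° lies outside (−180°, 180°]; subtract 360° → +86.97°.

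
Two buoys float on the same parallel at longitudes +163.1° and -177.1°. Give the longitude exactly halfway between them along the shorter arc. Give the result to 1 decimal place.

Signed shortest Δλ from +163.1° to -177.1° is +19.8°.
Midpoint longitude = +163.1° + (+19.8°)/2 = +163.1° + 9.9° = +173.0°.
(The naïve average (+163.1 + -177.1)/2 = -7.0° is on the wrong side of the globe.)

+173.0°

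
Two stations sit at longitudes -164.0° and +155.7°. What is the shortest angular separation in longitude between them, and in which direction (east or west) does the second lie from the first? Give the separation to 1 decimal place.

Raw difference: 155.7 − -164.0 = 319.7°.
Normalise into (−180°, 180°]: 319.7° − 360° = -40.3°.
Negative ⇒ the second point lies to the west; separation 40.3°.

40.3° west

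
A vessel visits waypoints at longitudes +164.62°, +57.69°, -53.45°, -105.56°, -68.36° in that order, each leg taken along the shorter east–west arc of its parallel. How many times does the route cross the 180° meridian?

Leg 1: +164.62° → +57.69°, shortest Δλ = -106.93° (west) — does not cross 180°.
Leg 2: +57.69° → -53.45°, shortest Δλ = -111.14° (west) — does not cross 180°.
Leg 3: -53.45° → -105.56°, shortest Δλ = -52.11° (west) — does not cross 180°.
Leg 4: -105.56° → -68.36°, shortest Δλ = 37.2° (east) — does not cross 180°.
Total crossings: 0.

0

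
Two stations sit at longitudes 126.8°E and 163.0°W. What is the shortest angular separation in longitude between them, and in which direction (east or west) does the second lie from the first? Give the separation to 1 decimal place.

Raw difference: -163.0 − 126.8 = -289.8°.
Normalise into (−180°, 180°]: -289.8° + 360° = 70.2°.
Positive ⇒ the second point lies to the east; separation 70.2°.

70.2° east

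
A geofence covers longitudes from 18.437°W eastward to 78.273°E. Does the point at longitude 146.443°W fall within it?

No

Band width going east from -18.437° to +78.273°: ((78.273 − -18.437) mod 360) = 96.710°.
Offset of -146.443° east of the west edge: ((-146.443 − -18.437) mod 360) = 231.994°.
231.994° > 96.710° ⇒ outside.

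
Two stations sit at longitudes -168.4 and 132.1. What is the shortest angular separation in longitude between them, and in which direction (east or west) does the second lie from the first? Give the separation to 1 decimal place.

59.5° west

Raw difference: 132.1 − -168.4 = 300.5°.
Normalise into (−180°, 180°]: 300.5° − 360° = -59.5°.
Negative ⇒ the second point lies to the west; separation 59.5°.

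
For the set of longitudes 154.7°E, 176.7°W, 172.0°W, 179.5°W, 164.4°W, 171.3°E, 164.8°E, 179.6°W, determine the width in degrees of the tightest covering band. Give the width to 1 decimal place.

Sort the longitudes: -179.6°, -179.5°, -176.7°, -172.0°, -164.4°, +154.7°, +164.8°, +171.3°.
Eastward gaps between consecutive values (wrapping around): 0.1°, 2.8°, 4.7°, 7.6°, 319.1°, 10.1°, 6.5°, 9.1°.
Largest gap = 319.1° ⇒ minimal covering band is its complement: 360° − 319.1° = 40.9°.
Band runs from +154.7° eastward to -164.4°, crossing the antimeridian.

40.9°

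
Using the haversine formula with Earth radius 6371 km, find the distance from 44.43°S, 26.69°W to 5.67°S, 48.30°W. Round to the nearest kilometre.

Δλ = -48.30 − -26.69 = -21.61°.
Δφ = -5.67 − -44.43 = 38.76°.
a = sin²(Δφ/2) + cos φ₁ · cos φ₂ · sin²(Δλ/2) = 0.135086.
c = 2·atan2(√a, √(1−a)) = 0.75273 rad → d = 6371·c ≈ 4795.62 km.

4796 km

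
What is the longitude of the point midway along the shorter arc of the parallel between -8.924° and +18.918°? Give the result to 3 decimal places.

Signed shortest Δλ from -8.924° to +18.918° is +27.842°.
Midpoint longitude = -8.924° + (+27.842°)/2 = -8.924° + 13.921° = +4.997°.

+4.997°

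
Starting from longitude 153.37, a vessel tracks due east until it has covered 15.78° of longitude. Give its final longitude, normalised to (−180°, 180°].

Start at +153.37°; shift +15.78° → +169.15°.
+169.15° already lies in (−180°, 180°].

+169.15°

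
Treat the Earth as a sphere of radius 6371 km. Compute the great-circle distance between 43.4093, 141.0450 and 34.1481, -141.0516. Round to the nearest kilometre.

6585 km

Δλ = -141.0516 − 141.0450 = -282.0966°; wrapped into (−180°, 180°]: 77.9034°.
Δφ = 34.1481 − 43.4093 = -9.2612°.
a = sin²(Δφ/2) + cos φ₁ · cos φ₂ · sin²(Δλ/2) = 0.244129.
c = 2·atan2(√a, √(1−a)) = 1.03358 rad → d = 6371·c ≈ 6584.97 km.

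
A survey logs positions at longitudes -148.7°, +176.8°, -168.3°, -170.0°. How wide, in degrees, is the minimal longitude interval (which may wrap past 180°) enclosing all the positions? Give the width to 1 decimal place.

34.5°

Sort the longitudes: -170.0°, -168.3°, -148.7°, +176.8°.
Eastward gaps between consecutive values (wrapping around): 1.7°, 19.6°, 325.5°, 13.2°.
Largest gap = 325.5° ⇒ minimal covering band is its complement: 360° − 325.5° = 34.5°.
Band runs from +176.8° eastward to -148.7°, crossing the antimeridian.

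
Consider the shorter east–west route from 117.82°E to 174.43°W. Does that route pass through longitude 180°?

Naïve |-174.43 − 117.82| = 292.25° > 180°, so the shorter arc goes the other way round — across 180°.
Signed shortest Δλ = ((-174.43 − 117.82 + 180) mod 360) − 180 = 67.75°.
Going east by 67.75° from +117.82° passes through 180° before reaching -174.43°.

Yes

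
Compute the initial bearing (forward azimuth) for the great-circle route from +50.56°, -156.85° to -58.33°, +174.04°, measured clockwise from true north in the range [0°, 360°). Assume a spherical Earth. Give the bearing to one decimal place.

195.9°

Δλ = 174.04 − -156.85 = 330.89°; wrapped into (−180°, 180°]: -29.11°.
θ = atan2( sin Δλ · cos φ₂ , cos φ₁ · sin φ₂ − sin φ₁ · cos φ₂ · cos Δλ )
  = atan2(-0.25542, -0.89493) = -164.071° → normalised to [0°, 360°): 195.929°.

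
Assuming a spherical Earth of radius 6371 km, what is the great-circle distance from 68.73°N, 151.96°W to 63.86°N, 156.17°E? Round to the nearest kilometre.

2305 km

Δλ = 156.17 − -151.96 = 308.13°; wrapped into (−180°, 180°]: -51.87°.
Δφ = 63.86 − 68.73 = -4.87°.
a = sin²(Δφ/2) + cos φ₁ · cos φ₂ · sin²(Δλ/2) = 0.032375.
c = 2·atan2(√a, √(1−a)) = 0.36183 rad → d = 6371·c ≈ 2305.23 km.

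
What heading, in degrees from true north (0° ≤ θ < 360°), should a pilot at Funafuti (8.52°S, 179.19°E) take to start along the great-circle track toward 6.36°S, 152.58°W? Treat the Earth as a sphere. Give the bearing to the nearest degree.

88°

Δλ = -152.58 − 179.19 = -331.77°; wrapped into (−180°, 180°]: 28.23°.
θ = atan2( sin Δλ · cos φ₂ , cos φ₁ · sin φ₂ − sin φ₁ · cos φ₂ · cos Δλ )
  = atan2(0.47010, 0.02018) = 87.542° → normalised to [0°, 360°): 87.542°.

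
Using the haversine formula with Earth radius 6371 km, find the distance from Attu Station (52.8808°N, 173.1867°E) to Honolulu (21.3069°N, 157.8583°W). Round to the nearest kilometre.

Δλ = -157.8583 − 173.1867 = -331.0450°; wrapped into (−180°, 180°]: 28.9550°.
Δφ = 21.3069 − 52.8808 = -31.5739°.
a = sin²(Δφ/2) + cos φ₁ · cos φ₂ · sin²(Δλ/2) = 0.109156.
c = 2·atan2(√a, √(1−a)) = 0.67343 rad → d = 6371·c ≈ 4290.42 km.

4290 km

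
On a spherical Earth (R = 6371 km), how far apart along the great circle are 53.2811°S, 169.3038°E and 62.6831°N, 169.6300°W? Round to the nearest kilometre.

13025 km

Δλ = -169.6300 − 169.3038 = -338.9338°; wrapped into (−180°, 180°]: 21.0662°.
Δφ = 62.6831 − -53.2811 = 115.9642°.
a = sin²(Δφ/2) + cos φ₁ · cos φ₂ · sin²(Δλ/2) = 0.728074.
c = 2·atan2(√a, √(1−a)) = 2.04446 rad → d = 6371·c ≈ 13025.24 km.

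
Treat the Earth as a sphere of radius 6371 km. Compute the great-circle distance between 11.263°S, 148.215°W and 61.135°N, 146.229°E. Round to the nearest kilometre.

9849 km

Δλ = 146.229 − -148.215 = 294.444°; wrapped into (−180°, 180°]: -65.556°.
Δφ = 61.135 − -11.263 = 72.398°.
a = sin²(Δφ/2) + cos φ₁ · cos φ₂ · sin²(Δλ/2) = 0.487566.
c = 2·atan2(√a, √(1−a)) = 1.54593 rad → d = 6371·c ≈ 9849.09 km.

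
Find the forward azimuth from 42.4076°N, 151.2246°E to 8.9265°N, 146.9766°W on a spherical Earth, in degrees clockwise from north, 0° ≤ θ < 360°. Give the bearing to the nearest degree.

103°

Δλ = -146.9766 − 151.2246 = -298.2012°; wrapped into (−180°, 180°]: 61.7988°.
θ = atan2( sin Δλ · cos φ₂ , cos φ₁ · sin φ₂ − sin φ₁ · cos φ₂ · cos Δλ )
  = atan2(0.87062, -0.20027) = 102.955° → normalised to [0°, 360°): 102.955°.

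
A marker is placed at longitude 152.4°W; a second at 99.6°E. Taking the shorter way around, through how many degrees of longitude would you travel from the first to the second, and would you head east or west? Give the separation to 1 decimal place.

108.0° west

Raw difference: 99.6 − -152.4 = 252.0°.
Normalise into (−180°, 180°]: 252.0° − 360° = -108.0°.
Negative ⇒ the second point lies to the west; separation 108.0°.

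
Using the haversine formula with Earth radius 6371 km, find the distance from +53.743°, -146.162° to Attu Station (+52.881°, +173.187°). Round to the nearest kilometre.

Δλ = 173.187 − -146.162 = 319.349°; wrapped into (−180°, 180°]: -40.651°.
Δφ = 52.881 − 53.743 = -0.862°.
a = sin²(Δφ/2) + cos φ₁ · cos φ₂ · sin²(Δλ/2) = 0.043118.
c = 2·atan2(√a, √(1−a)) = 0.41834 rad → d = 6371·c ≈ 2665.25 km.

2665 km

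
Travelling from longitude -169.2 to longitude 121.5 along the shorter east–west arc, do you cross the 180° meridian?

Naïve |121.5 − -169.2| = 290.7° > 180°, so the shorter arc goes the other way round — across 180°.
Signed shortest Δλ = ((121.5 − -169.2 + 180) mod 360) − 180 = -69.3°.
Going west by 69.3° from -169.2° passes through 180° before reaching +121.5°.

Yes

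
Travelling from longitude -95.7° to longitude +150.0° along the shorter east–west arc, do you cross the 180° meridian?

Naïve |150.0 − -95.7| = 245.7° > 180°, so the shorter arc goes the other way round — across 180°.
Signed shortest Δλ = ((150.0 − -95.7 + 180) mod 360) − 180 = -114.3°.
Going west by 114.3° from -95.7° passes through 180° before reaching +150.0°.

Yes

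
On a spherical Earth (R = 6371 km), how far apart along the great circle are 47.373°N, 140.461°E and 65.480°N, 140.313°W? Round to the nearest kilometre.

Δλ = -140.313 − 140.461 = -280.774°; wrapped into (−180°, 180°]: 79.226°.
Δφ = 65.480 − 47.373 = 18.107°.
a = sin²(Δφ/2) + cos φ₁ · cos φ₂ · sin²(Δλ/2) = 0.139019.
c = 2·atan2(√a, √(1−a)) = 0.76416 rad → d = 6371·c ≈ 4868.48 km.

4868 km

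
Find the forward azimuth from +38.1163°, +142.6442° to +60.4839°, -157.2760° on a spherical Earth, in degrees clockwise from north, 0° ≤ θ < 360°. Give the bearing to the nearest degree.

Δλ = -157.2760 − 142.6442 = -299.9202°; wrapped into (−180°, 180°]: 60.0798°.
θ = atan2( sin Δλ · cos φ₂ , cos φ₁ · sin φ₂ − sin φ₁ · cos φ₂ · cos Δλ )
  = atan2(0.42701, 0.53297) = 38.701° → normalised to [0°, 360°): 38.701°.

39°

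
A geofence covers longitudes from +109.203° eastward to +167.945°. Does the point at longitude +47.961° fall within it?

Band width going east from +109.203° to +167.945°: ((167.945 − 109.203) mod 360) = 58.742°.
Offset of +47.961° east of the west edge: ((47.961 − 109.203) mod 360) = 298.758°.
298.758° > 58.742° ⇒ outside.

No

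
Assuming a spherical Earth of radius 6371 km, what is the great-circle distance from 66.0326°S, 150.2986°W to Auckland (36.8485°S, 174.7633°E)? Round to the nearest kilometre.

3944 km

Δλ = 174.7633 − -150.2986 = 325.0619°; wrapped into (−180°, 180°]: -34.9381°.
Δφ = -36.8485 − -66.0326 = 29.1841°.
a = sin²(Δφ/2) + cos φ₁ · cos φ₂ · sin²(Δλ/2) = 0.092764.
c = 2·atan2(√a, √(1−a)) = 0.61898 rad → d = 6371·c ≈ 3943.51 km.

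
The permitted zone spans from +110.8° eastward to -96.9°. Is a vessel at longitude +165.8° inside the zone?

Band width going east from +110.8° to -96.9°: ((-96.9 − 110.8) mod 360) = 152.3°.
Offset of +165.8° east of the west edge: ((165.8 − 110.8) mod 360) = 55.0°.
55.0° ≤ 152.3° ⇒ inside.

Yes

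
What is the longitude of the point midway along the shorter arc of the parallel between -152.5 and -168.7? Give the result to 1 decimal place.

-160.6°

Signed shortest Δλ from -152.5° to -168.7° is -16.2°.
Midpoint longitude = -152.5° + (-16.2°)/2 = -152.5° − 8.1° = -160.6°.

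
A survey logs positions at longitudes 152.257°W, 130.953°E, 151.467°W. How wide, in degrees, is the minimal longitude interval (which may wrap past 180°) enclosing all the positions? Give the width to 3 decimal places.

Sort the longitudes: -152.257°, -151.467°, +130.953°.
Eastward gaps between consecutive values (wrapping around): 0.790°, 282.420°, 76.790°.
Largest gap = 282.420° ⇒ minimal covering band is its complement: 360° − 282.420° = 77.580°.
Band runs from +130.953° eastward to -151.467°, crossing the antimeridian.

77.580°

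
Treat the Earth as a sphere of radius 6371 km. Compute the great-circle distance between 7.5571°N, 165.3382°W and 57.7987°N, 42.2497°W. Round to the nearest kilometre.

Δλ = -42.2497 − -165.3382 = 123.0885°.
Δφ = 57.7987 − 7.5571 = 50.2416°.
a = sin²(Δφ/2) + cos φ₁ · cos φ₂ · sin²(Δλ/2) = 0.588557.
c = 2·atan2(√a, √(1−a)) = 1.74885 rad → d = 6371·c ≈ 11141.92 km.

11142 km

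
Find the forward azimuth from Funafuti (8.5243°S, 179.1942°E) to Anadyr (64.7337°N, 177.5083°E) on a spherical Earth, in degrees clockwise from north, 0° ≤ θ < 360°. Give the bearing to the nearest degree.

359°

Δλ = 177.5083 − 179.1942 = -1.6859°.
θ = atan2( sin Δλ · cos φ₂ , cos φ₁ · sin φ₂ − sin φ₁ · cos φ₂ · cos Δλ )
  = atan2(-0.01256, 0.95758) = -0.751° → normalised to [0°, 360°): 359.249°.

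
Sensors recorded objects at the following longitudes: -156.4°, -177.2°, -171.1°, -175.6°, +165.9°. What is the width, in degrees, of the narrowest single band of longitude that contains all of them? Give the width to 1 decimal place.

Sort the longitudes: -177.2°, -175.6°, -171.1°, -156.4°, +165.9°.
Eastward gaps between consecutive values (wrapping around): 1.6°, 4.5°, 14.7°, 322.3°, 16.9°.
Largest gap = 322.3° ⇒ minimal covering band is its complement: 360° − 322.3° = 37.7°.
Band runs from +165.9° eastward to -156.4°, crossing the antimeridian.

37.7°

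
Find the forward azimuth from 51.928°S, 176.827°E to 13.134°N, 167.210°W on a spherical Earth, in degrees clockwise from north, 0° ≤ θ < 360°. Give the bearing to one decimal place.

Δλ = -167.210 − 176.827 = -344.037°; wrapped into (−180°, 180°]: 15.963°.
θ = atan2( sin Δλ · cos φ₂ , cos φ₁ · sin φ₂ − sin φ₁ · cos φ₂ · cos Δλ )
  = atan2(0.26782, 0.87720) = 16.978° → normalised to [0°, 360°): 16.978°.

17.0°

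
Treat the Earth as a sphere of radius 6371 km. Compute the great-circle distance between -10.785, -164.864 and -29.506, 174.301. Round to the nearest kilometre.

Δλ = 174.301 − -164.864 = 339.165°; wrapped into (−180°, 180°]: -20.835°.
Δφ = -29.506 − -10.785 = -18.721°.
a = sin²(Δφ/2) + cos φ₁ · cos φ₂ · sin²(Δλ/2) = 0.054406.
c = 2·atan2(√a, √(1−a)) = 0.47084 rad → d = 6371·c ≈ 2999.72 km.

3000 km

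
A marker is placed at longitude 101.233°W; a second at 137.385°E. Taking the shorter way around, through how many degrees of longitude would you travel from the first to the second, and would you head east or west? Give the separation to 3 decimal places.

Raw difference: 137.385 − -101.233 = 238.618°.
Normalise into (−180°, 180°]: 238.618° − 360° = -121.382°.
Negative ⇒ the second point lies to the west; separation 121.382°.

121.382° west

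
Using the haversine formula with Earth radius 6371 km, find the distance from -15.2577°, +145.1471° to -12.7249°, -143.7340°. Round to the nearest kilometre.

Δλ = -143.7340 − 145.1471 = -288.8811°; wrapped into (−180°, 180°]: 71.1189°.
Δφ = -12.7249 − -15.2577 = 2.5328°.
a = sin²(Δφ/2) + cos φ₁ · cos φ₂ · sin²(Δλ/2) = 0.318751.
c = 2·atan2(√a, √(1−a)) = 1.19985 rad → d = 6371·c ≈ 7644.25 km.

7644 km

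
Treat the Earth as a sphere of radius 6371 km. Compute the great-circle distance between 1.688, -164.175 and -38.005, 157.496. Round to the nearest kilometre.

Δλ = 157.496 − -164.175 = 321.671°; wrapped into (−180°, 180°]: -38.329°.
Δφ = -38.005 − 1.688 = -39.693°.
a = sin²(Δφ/2) + cos φ₁ · cos φ₂ · sin²(Δλ/2) = 0.200141.
c = 2·atan2(√a, √(1−a)) = 0.92765 rad → d = 6371·c ≈ 5910.05 km.

5910 km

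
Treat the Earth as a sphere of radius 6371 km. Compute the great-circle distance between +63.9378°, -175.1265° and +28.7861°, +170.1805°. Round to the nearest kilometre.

4046 km

Δλ = 170.1805 − -175.1265 = 345.3070°; wrapped into (−180°, 180°]: -14.6930°.
Δφ = 28.7861 − 63.9378 = -35.1517°.
a = sin²(Δφ/2) + cos φ₁ · cos φ₂ · sin²(Δλ/2) = 0.097481.
c = 2·atan2(√a, √(1−a)) = 0.63506 rad → d = 6371·c ≈ 4045.94 km.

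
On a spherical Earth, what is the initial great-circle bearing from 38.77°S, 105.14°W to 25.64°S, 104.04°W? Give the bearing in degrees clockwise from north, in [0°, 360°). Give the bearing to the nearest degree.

Δλ = -104.04 − -105.14 = 1.10°.
θ = atan2( sin Δλ · cos φ₂ , cos φ₁ · sin φ₂ − sin φ₁ · cos φ₂ · cos Δλ )
  = atan2(0.01731, 0.22706) = 4.359° → normalised to [0°, 360°): 4.359°.

4°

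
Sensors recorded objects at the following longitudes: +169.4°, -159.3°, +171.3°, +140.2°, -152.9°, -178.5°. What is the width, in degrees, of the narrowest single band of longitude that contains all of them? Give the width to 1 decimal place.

66.9°

Sort the longitudes: -178.5°, -159.3°, -152.9°, +140.2°, +169.4°, +171.3°.
Eastward gaps between consecutive values (wrapping around): 19.2°, 6.4°, 293.1°, 29.2°, 1.9°, 10.2°.
Largest gap = 293.1° ⇒ minimal covering band is its complement: 360° − 293.1° = 66.9°.
Band runs from +140.2° eastward to -152.9°, crossing the antimeridian.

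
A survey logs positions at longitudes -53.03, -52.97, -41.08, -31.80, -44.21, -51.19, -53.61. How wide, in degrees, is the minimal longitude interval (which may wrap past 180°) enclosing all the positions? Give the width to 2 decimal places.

21.81°

Sort the longitudes: -53.61°, -53.03°, -52.97°, -51.19°, -44.21°, -41.08°, -31.80°.
Eastward gaps between consecutive values (wrapping around): 0.58°, 0.06°, 1.78°, 6.98°, 3.13°, 9.28°, 338.19°.
Largest gap = 338.19° ⇒ minimal covering band is its complement: 360° − 338.19° = 21.81°.
Band runs from -53.61° eastward to -31.80°.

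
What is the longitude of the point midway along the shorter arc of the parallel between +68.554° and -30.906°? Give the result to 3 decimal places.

+18.824°

Signed shortest Δλ from +68.554° to -30.906° is -99.460°.
Midpoint longitude = +68.554° + (-99.460°)/2 = +68.554° − 49.730° = +18.824°.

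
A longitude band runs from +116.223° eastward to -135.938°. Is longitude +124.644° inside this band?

Band width going east from +116.223° to -135.938°: ((-135.938 − 116.223) mod 360) = 107.839°.
Offset of +124.644° east of the west edge: ((124.644 − 116.223) mod 360) = 8.421°.
8.421° ≤ 107.839° ⇒ inside.

Yes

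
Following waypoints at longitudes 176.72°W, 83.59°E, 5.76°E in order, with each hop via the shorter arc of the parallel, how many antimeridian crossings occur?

1

Leg 1: -176.72° → +83.59°, shortest Δλ = -99.69° (west) — crosses 180°.
Leg 2: +83.59° → +5.76°, shortest Δλ = -77.83° (west) — does not cross 180°.
Total crossings: 1.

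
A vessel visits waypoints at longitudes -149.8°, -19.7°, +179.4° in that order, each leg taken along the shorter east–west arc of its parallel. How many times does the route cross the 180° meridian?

Leg 1: -149.8° → -19.7°, shortest Δλ = 130.1° (east) — does not cross 180°.
Leg 2: -19.7° → +179.4°, shortest Δλ = -160.9° (west) — crosses 180°.
Total crossings: 1.

1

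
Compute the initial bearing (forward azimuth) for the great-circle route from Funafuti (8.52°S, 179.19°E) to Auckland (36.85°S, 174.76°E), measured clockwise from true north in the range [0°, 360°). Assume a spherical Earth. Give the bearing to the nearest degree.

187°

Δλ = 174.76 − 179.19 = -4.43°.
θ = atan2( sin Δλ · cos φ₂ , cos φ₁ · sin φ₂ − sin φ₁ · cos φ₂ · cos Δλ )
  = atan2(-0.06181, -0.47490) = -172.585° → normalised to [0°, 360°): 187.415°.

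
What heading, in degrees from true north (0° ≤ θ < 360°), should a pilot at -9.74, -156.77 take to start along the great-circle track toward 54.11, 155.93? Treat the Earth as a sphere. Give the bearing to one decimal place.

333.5°

Δλ = 155.93 − -156.77 = 312.70°; wrapped into (−180°, 180°]: -47.30°.
θ = atan2( sin Δλ · cos φ₂ , cos φ₁ · sin φ₂ − sin φ₁ · cos φ₂ · cos Δλ )
  = atan2(-0.43083, 0.86572) = -26.457° → normalised to [0°, 360°): 333.543°.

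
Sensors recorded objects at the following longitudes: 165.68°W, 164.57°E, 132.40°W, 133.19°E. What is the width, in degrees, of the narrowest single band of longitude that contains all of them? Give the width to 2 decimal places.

94.41°

Sort the longitudes: -165.68°, -132.40°, +133.19°, +164.57°.
Eastward gaps between consecutive values (wrapping around): 33.28°, 265.59°, 31.38°, 29.75°.
Largest gap = 265.59° ⇒ minimal covering band is its complement: 360° − 265.59° = 94.41°.
Band runs from +133.19° eastward to -132.40°, crossing the antimeridian.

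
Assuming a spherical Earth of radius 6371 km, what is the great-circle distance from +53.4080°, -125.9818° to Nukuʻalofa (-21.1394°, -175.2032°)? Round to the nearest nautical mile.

5150 nmi

Δλ = -175.2032 − -125.9818 = -49.2214°.
Δφ = -21.1394 − 53.4080 = -74.5474°.
a = sin²(Δφ/2) + cos φ₁ · cos φ₂ · sin²(Δλ/2) = 0.463207.
c = 2·atan2(√a, √(1−a)) = 1.49714 rad → d = 6371·c ≈ 9538.30 km ≈ 5150.27 nmi.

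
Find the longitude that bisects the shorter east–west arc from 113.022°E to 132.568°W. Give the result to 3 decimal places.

170.227°E

Signed shortest Δλ from +113.022° to -132.568° is +114.410°.
Midpoint longitude = +113.022° + (+114.410°)/2 = +113.022° + 57.205° = +170.227°.
(The naïve average (+113.022 + -132.568)/2 = -9.773° is on the wrong side of the globe.)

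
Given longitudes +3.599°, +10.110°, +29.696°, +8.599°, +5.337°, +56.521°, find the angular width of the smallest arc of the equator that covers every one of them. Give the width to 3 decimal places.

52.922°

Sort the longitudes: +3.599°, +5.337°, +8.599°, +10.110°, +29.696°, +56.521°.
Eastward gaps between consecutive values (wrapping around): 1.738°, 3.262°, 1.511°, 19.586°, 26.825°, 307.078°.
Largest gap = 307.078° ⇒ minimal covering band is its complement: 360° − 307.078° = 52.922°.
Band runs from +3.599° eastward to +56.521°.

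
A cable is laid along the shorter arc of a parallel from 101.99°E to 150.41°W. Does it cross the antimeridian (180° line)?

Naïve |-150.41 − 101.99| = 252.4° > 180°, so the shorter arc goes the other way round — across 180°.
Signed shortest Δλ = ((-150.41 − 101.99 + 180) mod 360) − 180 = 107.6°.
Going east by 107.6° from +101.99° passes through 180° before reaching -150.41°.

Yes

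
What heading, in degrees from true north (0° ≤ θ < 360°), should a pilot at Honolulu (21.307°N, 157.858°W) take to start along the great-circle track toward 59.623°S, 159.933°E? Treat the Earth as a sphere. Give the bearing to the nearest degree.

200°

Δλ = 159.933 − -157.858 = 317.791°; wrapped into (−180°, 180°]: -42.209°.
θ = atan2( sin Δλ · cos φ₂ , cos φ₁ · sin φ₂ − sin φ₁ · cos φ₂ · cos Δλ )
  = atan2(-0.33974, -0.93985) = -160.126° → normalised to [0°, 360°): 199.874°.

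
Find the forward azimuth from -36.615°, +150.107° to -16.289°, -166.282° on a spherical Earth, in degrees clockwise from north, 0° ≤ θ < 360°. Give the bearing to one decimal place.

74.0°

Δλ = -166.282 − 150.107 = -316.389°; wrapped into (−180°, 180°]: 43.611°.
θ = atan2( sin Δλ · cos φ₂ , cos φ₁ · sin φ₂ − sin φ₁ · cos φ₂ · cos Δλ )
  = atan2(0.66207, 0.18938) = 74.038° → normalised to [0°, 360°): 74.038°.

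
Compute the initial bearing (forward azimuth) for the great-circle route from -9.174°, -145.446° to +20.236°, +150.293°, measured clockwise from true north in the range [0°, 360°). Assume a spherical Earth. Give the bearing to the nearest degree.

296°

Δλ = 150.293 − -145.446 = 295.739°; wrapped into (−180°, 180°]: -64.261°.
θ = atan2( sin Δλ · cos φ₂ , cos φ₁ · sin φ₂ − sin φ₁ · cos φ₂ · cos Δλ )
  = atan2(-0.84518, 0.40643) = -64.318° → normalised to [0°, 360°): 295.682°.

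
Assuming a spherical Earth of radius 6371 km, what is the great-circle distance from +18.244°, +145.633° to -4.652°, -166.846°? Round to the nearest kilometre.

5797 km

Δλ = -166.846 − 145.633 = -312.479°; wrapped into (−180°, 180°]: 47.521°.
Δφ = -4.652 − 18.244 = -22.896°.
a = sin²(Δφ/2) + cos φ₁ · cos φ₂ · sin²(Δλ/2) = 0.193065.
c = 2·atan2(√a, √(1−a)) = 0.90984 rad → d = 6371·c ≈ 5796.61 km.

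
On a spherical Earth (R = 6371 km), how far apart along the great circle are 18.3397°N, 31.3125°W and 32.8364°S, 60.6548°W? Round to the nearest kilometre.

6489 km

Δλ = -60.6548 − -31.3125 = -29.3423°.
Δφ = -32.8364 − 18.3397 = -51.1761°.
a = sin²(Δφ/2) + cos φ₁ · cos φ₂ · sin²(Δλ/2) = 0.237695.
c = 2·atan2(√a, √(1−a)) = 1.01854 rad → d = 6371·c ≈ 6489.11 km.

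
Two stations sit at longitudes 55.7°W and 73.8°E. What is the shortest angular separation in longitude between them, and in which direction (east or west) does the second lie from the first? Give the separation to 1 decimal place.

Raw difference: 73.8 − -55.7 = 129.5°.
Normalise into (−180°, 180°]: 129.5° stays 129.5°.
Positive ⇒ the second point lies to the east; separation 129.5°.

129.5° east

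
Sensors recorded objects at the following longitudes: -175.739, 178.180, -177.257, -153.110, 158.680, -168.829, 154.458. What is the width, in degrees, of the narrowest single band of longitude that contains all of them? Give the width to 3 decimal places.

Sort the longitudes: -177.257°, -175.739°, -168.829°, -153.110°, +154.458°, +158.680°, +178.180°.
Eastward gaps between consecutive values (wrapping around): 1.518°, 6.910°, 15.719°, 307.568°, 4.222°, 19.500°, 4.563°.
Largest gap = 307.568° ⇒ minimal covering band is its complement: 360° − 307.568° = 52.432°.
Band runs from +154.458° eastward to -153.110°, crossing the antimeridian.

52.432°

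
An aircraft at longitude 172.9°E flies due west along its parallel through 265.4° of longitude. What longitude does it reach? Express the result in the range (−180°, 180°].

Start at +172.9°; shift −265.4° → -92.5°.
-92.5° already lies in (−180°, 180°].

92.5°W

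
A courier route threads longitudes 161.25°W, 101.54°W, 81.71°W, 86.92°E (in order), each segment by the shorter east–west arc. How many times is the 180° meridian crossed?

Leg 1: -161.25° → -101.54°, shortest Δλ = 59.71° (east) — does not cross 180°.
Leg 2: -101.54° → -81.71°, shortest Δλ = 19.83° (east) — does not cross 180°.
Leg 3: -81.71° → +86.92°, shortest Δλ = 168.63° (east) — does not cross 180°.
Total crossings: 0.

0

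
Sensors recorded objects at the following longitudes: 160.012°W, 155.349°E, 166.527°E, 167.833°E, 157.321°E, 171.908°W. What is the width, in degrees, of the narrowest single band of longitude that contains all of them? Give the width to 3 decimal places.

Sort the longitudes: -171.908°, -160.012°, +155.349°, +157.321°, +166.527°, +167.833°.
Eastward gaps between consecutive values (wrapping around): 11.896°, 315.361°, 1.972°, 9.206°, 1.306°, 20.259°.
Largest gap = 315.361° ⇒ minimal covering band is its complement: 360° − 315.361° = 44.639°.
Band runs from +155.349° eastward to -160.012°, crossing the antimeridian.

44.639°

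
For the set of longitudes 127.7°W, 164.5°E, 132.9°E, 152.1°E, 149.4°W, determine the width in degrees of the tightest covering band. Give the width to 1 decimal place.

99.4°

Sort the longitudes: -149.4°, -127.7°, +132.9°, +152.1°, +164.5°.
Eastward gaps between consecutive values (wrapping around): 21.7°, 260.6°, 19.2°, 12.4°, 46.1°.
Largest gap = 260.6° ⇒ minimal covering band is its complement: 360° − 260.6° = 99.4°.
Band runs from +132.9° eastward to -127.7°, crossing the antimeridian.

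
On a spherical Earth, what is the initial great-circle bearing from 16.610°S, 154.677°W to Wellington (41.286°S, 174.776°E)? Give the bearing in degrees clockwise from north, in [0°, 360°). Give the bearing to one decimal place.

Δλ = 174.776 − -154.677 = 329.453°; wrapped into (−180°, 180°]: -30.547°.
θ = atan2( sin Δλ · cos φ₂ , cos φ₁ · sin φ₂ − sin φ₁ · cos φ₂ · cos Δλ )
  = atan2(-0.38191, -0.44730) = -139.509° → normalised to [0°, 360°): 220.491°.

220.5°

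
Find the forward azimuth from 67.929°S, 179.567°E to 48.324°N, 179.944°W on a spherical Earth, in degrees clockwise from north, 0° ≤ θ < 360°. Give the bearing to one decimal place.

Δλ = -179.944 − 179.567 = -359.511°; wrapped into (−180°, 180°]: 0.489°.
θ = atan2( sin Δλ · cos φ₂ , cos φ₁ · sin φ₂ − sin φ₁ · cos φ₂ · cos Δλ )
  = atan2(0.00567, 0.89683) = 0.363° → normalised to [0°, 360°): 0.363°.

0.4°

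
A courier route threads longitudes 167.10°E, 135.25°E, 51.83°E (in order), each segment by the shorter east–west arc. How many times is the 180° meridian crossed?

Leg 1: +167.10° → +135.25°, shortest Δλ = -31.85° (west) — does not cross 180°.
Leg 2: +135.25° → +51.83°, shortest Δλ = -83.42° (west) — does not cross 180°.
Total crossings: 0.

0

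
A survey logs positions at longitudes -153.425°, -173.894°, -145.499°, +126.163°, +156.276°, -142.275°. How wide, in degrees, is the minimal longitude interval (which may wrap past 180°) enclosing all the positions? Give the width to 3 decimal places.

91.562°

Sort the longitudes: -173.894°, -153.425°, -145.499°, -142.275°, +126.163°, +156.276°.
Eastward gaps between consecutive values (wrapping around): 20.469°, 7.926°, 3.224°, 268.438°, 30.113°, 29.830°.
Largest gap = 268.438° ⇒ minimal covering band is its complement: 360° − 268.438° = 91.562°.
Band runs from +126.163° eastward to -142.275°, crossing the antimeridian.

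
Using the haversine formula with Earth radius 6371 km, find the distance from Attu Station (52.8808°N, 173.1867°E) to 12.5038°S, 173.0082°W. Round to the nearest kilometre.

7389 km

Δλ = -173.0082 − 173.1867 = -346.1949°; wrapped into (−180°, 180°]: 13.8051°.
Δφ = -12.5038 − 52.8808 = -65.3846°.
a = sin²(Δφ/2) + cos φ₁ · cos φ₂ · sin²(Δλ/2) = 0.300247.
c = 2·atan2(√a, √(1−a)) = 1.15982 rad → d = 6371·c ≈ 7389.20 km.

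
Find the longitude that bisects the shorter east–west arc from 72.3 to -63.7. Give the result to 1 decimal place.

Signed shortest Δλ from +72.3° to -63.7° is -136.0°.
Midpoint longitude = +72.3° + (-136.0°)/2 = +72.3° − 68.0° = +4.3°.

+4.3°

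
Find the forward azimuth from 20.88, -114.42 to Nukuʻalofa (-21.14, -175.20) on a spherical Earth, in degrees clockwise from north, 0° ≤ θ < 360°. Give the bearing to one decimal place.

238.5°

Δλ = -175.20 − -114.42 = -60.78°.
θ = atan2( sin Δλ · cos φ₂ , cos φ₁ · sin φ₂ − sin φ₁ · cos φ₂ · cos Δλ )
  = atan2(-0.81402, -0.49924) = -121.521° → normalised to [0°, 360°): 238.479°.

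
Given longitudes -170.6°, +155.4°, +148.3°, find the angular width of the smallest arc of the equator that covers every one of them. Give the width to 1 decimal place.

41.1°

Sort the longitudes: -170.6°, +148.3°, +155.4°.
Eastward gaps between consecutive values (wrapping around): 318.9°, 7.1°, 34.0°.
Largest gap = 318.9° ⇒ minimal covering band is its complement: 360° − 318.9° = 41.1°.
Band runs from +148.3° eastward to -170.6°, crossing the antimeridian.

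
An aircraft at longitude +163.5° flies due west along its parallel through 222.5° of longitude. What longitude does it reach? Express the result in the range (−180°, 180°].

-59.0°

Start at +163.5°; shift −222.5° → -59.0°.
-59.0° already lies in (−180°, 180°].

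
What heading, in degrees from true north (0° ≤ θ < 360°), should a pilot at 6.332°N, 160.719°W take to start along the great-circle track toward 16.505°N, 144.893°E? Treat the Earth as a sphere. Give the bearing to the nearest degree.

Δλ = 144.893 − -160.719 = 305.612°; wrapped into (−180°, 180°]: -54.388°.
θ = atan2( sin Δλ · cos φ₂ , cos φ₁ · sin φ₂ − sin φ₁ · cos φ₂ · cos Δλ )
  = atan2(-0.77948, 0.22079) = -74.185° → normalised to [0°, 360°): 285.815°.

286°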